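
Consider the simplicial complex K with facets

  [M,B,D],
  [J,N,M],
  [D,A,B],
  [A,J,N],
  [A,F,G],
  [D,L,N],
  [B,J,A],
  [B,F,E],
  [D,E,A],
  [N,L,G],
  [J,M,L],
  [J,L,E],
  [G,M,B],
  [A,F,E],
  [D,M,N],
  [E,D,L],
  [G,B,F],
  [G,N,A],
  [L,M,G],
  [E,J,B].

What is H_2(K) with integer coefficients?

We work with the vertex ordering A < B < D < E < F < G < J < L < M < N. The simplices of K, each written with vertices in increasing order, are:

  0-simplices (10): A, B, D, E, F, G, J, L, M, N
  1-simplices (30): AB, AD, AE, AF, AG, AJ, AN, BD, BE, BF, BG, BJ, BM, DE, DL, DM, DN, EF, EJ, EL, FG, GL, GM, GN, JL, JM, JN, LM, LN, MN
  2-simplices (20): ABD, ABJ, ADE, AEF, AFG, AGN, AJN, BDM, BEF, BEJ, BFG, BGM, DEL, DLN, DMN, EJL, GLM, GLN, JLM, JMN

Hence C_0 ≅ Z^10, C_1 ≅ Z^30, C_2 ≅ Z^20.

The boundary map ∂_1: C_1 → C_0 maps an edge to its endpoints' difference, ∂[p,q] = q − p. For instance
  ∂DE = E − D.
The resulting 10×30 matrix has rank 9, and its Smith normal form has invariant factors (1,1,1,1,1,1,1,1,1).

Boundary ∂_2: C_2 → C_1 sends each 2-simplex [p,q,r] to [q,r] − [p,r] + [p,q]. For instance
  ∂JLM = LM − JM + JL,
  ∂DLN = LN − DN + DL.
This gives a 30×20 integer matrix of rank 20; reducing to Smith normal form yields diagonal entries (1,1,1,1,1,1,1,1,1,1,1,1,1,1,1,1,1,1,1,2).

From H_k ≅ ker(∂_k) / im(∂_{k+1}) we obtain:

  H_2: rank ker ∂_2 − rank ∂_3 = (20 − 20) − 0 = 0, and there is no ∂_3, so H_2 = 0.

H_2 ≅ 0.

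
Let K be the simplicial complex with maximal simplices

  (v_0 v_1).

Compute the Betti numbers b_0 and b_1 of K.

Take the total order v_0 < v_1 on the vertex set. Then K (dimension 1) consists of the simplices:

  0-simplices (2): [v_0], [v_1]
  1-simplices (1): [v_0,v_1]

giving chain groups C_0 ≅ Z^2, C_1 ≅ Z^1.

Boundary ∂_1: C_1 → C_0 maps an edge to its endpoints' difference, ∂[p,q] = q − p. For instance
  ∂[v_0,v_1] = [v_1] − [v_0].
The resulting 2×1 matrix has rank 1, and its Smith normal form has invariant factors (1).

Reading off H_k = ker ∂_k / im ∂_{k+1}:

  H_0: rank C_0 − rank ∂_1 = 2 − 1 = 1, and the invariant factors of ∂_1 are all 1, so H_0 ≅ Z.
  H_1: rank ker ∂_1 − rank ∂_2 = (1 − 1) − 0 = 0, and there is no ∂_2, so H_1 ≅ 0.

Hence the Betti numbers are b_0 = 1, b_1 = 0.

b_0 = 1, b_1 = 0.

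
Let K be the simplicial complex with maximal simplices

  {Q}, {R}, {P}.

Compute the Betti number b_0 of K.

Fix the vertex order P < Q < R and write every simplex with vertices in increasing order. Then dim K = 0 and the simplices of K are:

  0-simplices (3): P, Q, R

Hence C_0 ≅ Z^3.

From H_k ≅ ker(∂_k) / im(∂_{k+1}) we obtain:

  H_0: rank C_0 − rank ∂_1 = 3 − 0 = 3, and there is no ∂_1, so H_0 = Z^3.

Hence the Betti numbers are b_0 = 3.

b_0 = 3.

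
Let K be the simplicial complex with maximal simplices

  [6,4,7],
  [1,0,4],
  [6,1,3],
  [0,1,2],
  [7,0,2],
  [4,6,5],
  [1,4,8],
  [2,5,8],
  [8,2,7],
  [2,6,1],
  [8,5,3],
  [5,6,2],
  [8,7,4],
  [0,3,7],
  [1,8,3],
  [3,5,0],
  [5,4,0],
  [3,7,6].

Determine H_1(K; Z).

Order the vertices as 0 < 1 < 2 < 3 < 4 < 5 < 6 < 7 < 8. Listing each simplex with vertices in this order, K has dimension 2 with simplices:

  0-simplices (9): [0], [1], [2], [3], [4], [5], [6], [7], [8]
  1-simplices (27): (27 of them)
  2-simplices (18): [0,1,2], [0,1,4], [0,2,7], [0,3,5], [0,3,7], [0,4,5], [1,2,6], [1,3,6], [1,3,8], [1,4,8], [2,5,6], [2,5,8], [2,7,8], [3,5,8], [3,6,7], [4,5,6], [4,6,7], [4,7,8]

giving chain groups C_0 ≅ Z^9, C_1 ≅ Z^27, C_2 ≅ Z^18.

∂_1: C_1 → C_0 maps an edge to its endpoints' difference, ∂[p,q] = q − p. For instance
  ∂[0,3] = [3] − [0].
As a 9×27 matrix over Z this has rank 8, with invariant factors (1,1,1,1,1,1,1,1).

The boundary map ∂_2: C_2 → C_1 sends each 2-simplex [p,q,r] to [q,r] − [p,r] + [p,q]. For instance
  ∂[2,7,8] = [7,8] − [2,8] + [2,7],
  ∂[1,2,6] = [2,6] − [1,6] + [1,2].
The 27×18 boundary matrix has rank 17 and Smith normal form diag(1,1,1,1,1,1,1,1,1,1,1,1,1,1,1,1,1).

Computing H_k = (kernel of ∂_k) / (image of ∂_{k+1}):

  H_1: rank ker ∂_1 − rank ∂_2 = (27 − 8) − 17 = 2, and the invariant factors of ∂_2 are all 1, so H_1 = Z^2.

H_1 ≅ Z^2.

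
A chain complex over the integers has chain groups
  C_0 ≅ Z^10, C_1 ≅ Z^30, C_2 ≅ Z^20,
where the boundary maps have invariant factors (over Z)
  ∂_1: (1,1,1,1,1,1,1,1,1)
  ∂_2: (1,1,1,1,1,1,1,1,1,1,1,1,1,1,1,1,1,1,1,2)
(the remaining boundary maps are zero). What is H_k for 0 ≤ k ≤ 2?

H_0: b_0 = 10 − 0 − 9 = 1; torsion from ∂_1 factors > 1: none. So H_0 = Z.
H_1: b_1 = 30 − 9 − 20 = 1; torsion from ∂_2 factors > 1: [2]. So H_1 = Z ⊕ Z_2.
H_2: b_2 = 20 − 20 − 0 = 0; torsion from ∂_3 factors > 1: none. So H_2 = 0.

H_0 = Z,  H_1 = Z ⊕ Z_2,  H_2 = 0.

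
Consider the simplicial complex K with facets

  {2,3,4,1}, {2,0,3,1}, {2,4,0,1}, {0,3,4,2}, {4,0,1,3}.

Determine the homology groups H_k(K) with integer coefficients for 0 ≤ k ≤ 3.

Take the total order 0 < 1 < 2 < 3 < 4 on the vertex set. Then K (dimension 3) consists of the simplices:

  0-simplices (5): [0], [1], [2], [3], [4]
  1-simplices (10): [0,1], [0,2], [0,3], [0,4], [1,2], [1,3], [1,4], [2,3], [2,4], [3,4]
  2-simplices (10): [0,1,2], [0,1,3], [0,1,4], [0,2,3], [0,2,4], [0,3,4], [1,2,3], [1,2,4], [1,3,4], [2,3,4]
  3-simplices (5): [0,1,2,3], [0,1,2,4], [0,1,3,4], [0,2,3,4], [1,2,3,4]

giving chain groups C_0 ≅ Z^5, C_1 ≅ Z^10, C_2 ≅ Z^10, C_3 ≅ Z^5.

Boundary ∂_1: C_1 → C_0 sends each edge [p,q] (with p < q) to q − p. For instance
  ∂[3,4] = [4] − [3].
This gives a 5×10 integer matrix of rank 4; reducing to Smith normal form yields diagonal entries (1,1,1,1).

The boundary map ∂_2: C_2 → C_1 maps a triangle to the signed sum of its edges. For instance
  ∂[1,2,3] = [2,3] − [1,3] + [1,2],
  ∂[0,3,4] = [3,4] − [0,4] + [0,3].
This gives a 10×10 integer matrix of rank 6; reducing to Smith normal form yields diagonal entries (1,1,1,1,1,1).

The boundary map ∂_3: C_3 → C_2 sends each 3-simplex σ to the alternating sum Σ_i (−1)^i (σ with its i-th vertex removed). For instance
  ∂[0,2,3,4] = [2,3,4] − [0,3,4] + [0,2,4] − [0,2,3],
  ∂[0,1,2,4] = [1,2,4] − [0,2,4] + [0,1,4] − [0,1,2].
The 10×5 boundary matrix has rank 4 and Smith normal form diag(1,1,1,1).

From H_k ≅ ker(∂_k) / im(∂_{k+1}) we obtain:

  H_0: rank C_0 − rank ∂_1 = 5 − 4 = 1, and the invariant factors of ∂_1 are all 1, so H_0 ≅ Z.
  H_1: rank ker ∂_1 − rank ∂_2 = (10 − 4) − 6 = 0, and the invariant factors of ∂_2 are all 1, so H_1 ≅ 0.
  H_2: rank ker ∂_2 − rank ∂_3 = (10 − 6) − 4 = 0, and the invariant factors of ∂_3 are all 1, so H_2 ≅ 0.
  H_3: rank ker ∂_3 − rank ∂_4 = (5 − 4) − 0 = 1, and there is no ∂_4, so H_3 ≅ Z.

H_0 = Z,  H_1 = 0,  H_2 = 0,  H_3 = Z.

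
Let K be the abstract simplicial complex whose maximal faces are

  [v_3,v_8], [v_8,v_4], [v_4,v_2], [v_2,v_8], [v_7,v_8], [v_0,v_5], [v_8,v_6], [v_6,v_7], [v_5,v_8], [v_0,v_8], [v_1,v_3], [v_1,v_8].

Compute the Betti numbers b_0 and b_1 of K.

b_0 = 1, b_1 = 4.

We work with the vertex ordering v_0 < v_1 < v_2 < v_3 < v_4 < v_5 < v_6 < v_7 < v_8. The simplices of K, each written with vertices in increasing order, are:

  0-simplices (9): [v_0], [v_1], [v_2], [v_3], [v_4], [v_5], [v_6], [v_7], [v_8]
  1-simplices (12): [v_0,v_5], [v_0,v_8], [v_1,v_3], [v_1,v_8], [v_2,v_4], [v_2,v_8], [v_3,v_8], [v_4,v_8], [v_5,v_8], [v_6,v_7], [v_6,v_8], [v_7,v_8]

giving chain groups C_0 ≅ Z^9, C_1 ≅ Z^12.

The boundary map ∂_1: C_1 → C_0 maps an edge to its endpoints' difference, ∂[p,q] = q − p. For instance
  ∂[v_6,v_8] = [v_8] − [v_6].
The 9×12 boundary matrix has rank 8 and Smith normal form diag(1,1,1,1,1,1,1,1).

Computing H_k = (kernel of ∂_k) / (image of ∂_{k+1}):

  H_0: rank C_0 − rank ∂_1 = 9 − 8 = 1, and the invariant factors of ∂_1 are all 1, so H_0 ≅ Z.
  H_1: rank ker ∂_1 − rank ∂_2 = (12 − 8) − 0 = 4, and there is no ∂_2, so H_1 ≅ Z^4.

(K is a triangulation of a wedge of 4 circles.)

Hence the Betti numbers are b_0 = 1, b_1 = 4.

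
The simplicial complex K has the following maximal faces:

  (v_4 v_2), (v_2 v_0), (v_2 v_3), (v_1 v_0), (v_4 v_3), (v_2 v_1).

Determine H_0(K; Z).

Order the vertices as v_0 < v_1 < v_2 < v_3 < v_4. Listing each simplex with vertices in this order, K has dimension 1 with simplices:

  0-simplices (5): [v_0], [v_1], [v_2], [v_3], [v_4]
  1-simplices (6): [v_0,v_1], [v_0,v_2], [v_1,v_2], [v_2,v_3], [v_2,v_4], [v_3,v_4]

so the chain groups are C_0 ≅ Z^5, C_1 ≅ Z^6.

∂_1: C_1 → C_0 is given by ∂[p,q] = [q] − [p]. For instance
  ∂[v_1,v_2] = [v_2] − [v_1].
The resulting 5×6 matrix has rank 4, and its Smith normal form has invariant factors (1,1,1,1).

Now H_k = ker ∂_k / im ∂_{k+1}, so:

  H_0: rank C_0 − rank ∂_1 = 5 − 4 = 1, and the invariant factors of ∂_1 are all 1, so H_0 = Z.

(K is a triangulation of a wedge of 2 circles.)

H_0 ≅ Z.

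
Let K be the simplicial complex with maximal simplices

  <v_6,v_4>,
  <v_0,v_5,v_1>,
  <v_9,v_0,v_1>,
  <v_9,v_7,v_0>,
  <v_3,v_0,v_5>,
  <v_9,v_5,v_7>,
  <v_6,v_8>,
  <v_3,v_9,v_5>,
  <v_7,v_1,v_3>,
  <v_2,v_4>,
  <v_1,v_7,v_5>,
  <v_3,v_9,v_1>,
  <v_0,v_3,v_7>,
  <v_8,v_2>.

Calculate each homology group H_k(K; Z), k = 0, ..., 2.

Fix the vertex order v_0 < v_1 < v_2 < v_3 < v_4 < v_5 < v_6 < v_7 < v_8 < v_9 and write every simplex with vertices in increasing order. Then dim K = 2 and the simplices of K are:

  0-simplices (10): [v_0], [v_1], [v_2], [v_3], [v_4], [v_5], [v_6], [v_7], [v_8], [v_9]
  1-simplices (19): (19 of them)
  2-simplices (10): [v_0,v_1,v_5], [v_0,v_1,v_9], [v_0,v_3,v_5], [v_0,v_3,v_7], [v_0,v_7,v_9], [v_1,v_3,v_7], [v_1,v_3,v_9], [v_1,v_5,v_7], [v_3,v_5,v_9], [v_5,v_7,v_9]

Hence C_0 ≅ Z^10, C_1 ≅ Z^19, C_2 ≅ Z^10.

Boundary ∂_1: C_1 → C_0 sends each edge [p,q] (with p < q) to q − p.
The 10×19 boundary matrix has rank 8 and Smith normal form diag(1,1,1,1,1,1,1,1).

Boundary ∂_2: C_2 → C_1 maps a triangle to the signed sum of its edges. For instance
  ∂[v_1,v_5,v_7] = [v_5,v_7] − [v_1,v_7] + [v_1,v_5],
  ∂[v_0,v_7,v_9] = [v_7,v_9] − [v_0,v_9] + [v_0,v_7].
The 19×10 boundary matrix has rank 10 and Smith normal form diag(1,1,1,1,1,1,1,1,1,2).

Now H_k = ker ∂_k / im ∂_{k+1}, so:

  H_0: rank C_0 − rank ∂_1 = 10 − 8 = 2, and the invariant factors of ∂_1 are all 1, so H_0 = Z^2.
  H_1: rank ker ∂_1 − rank ∂_2 = (19 − 8) − 10 = 1, and ∂_2 has invariant factor 2 > 1, so H_1 = Z ⊕ Z/2.
  H_2: rank ker ∂_2 − rank ∂_3 = (10 − 10) − 0 = 0, and there is no ∂_3, so H_2 = 0.

H_0 = Z^2,  H_1 = Z ⊕ Z/2,  H_2 = 0.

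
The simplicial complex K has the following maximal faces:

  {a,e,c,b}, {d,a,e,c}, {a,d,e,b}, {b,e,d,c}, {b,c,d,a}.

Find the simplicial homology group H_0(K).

K has 5 vertices, 10 edges, 10 triangles, 5 3-simplices.
rank ∂_0 = 0, rank ∂_1 = 4 ⇒ b_0 = 5 − 0 − 4 = 1; all invariant factors of ∂_1 are 1 so no torsion. So H_0 = Z.

H_0 = Z.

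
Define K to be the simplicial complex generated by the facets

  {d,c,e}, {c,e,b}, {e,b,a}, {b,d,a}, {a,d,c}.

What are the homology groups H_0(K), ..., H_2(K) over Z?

H_0 ≅ Z,  H_1 ≅ Z,  H_2 = 0.

We work with the vertex ordering a < b < c < d < e. The simplices of K, each written with vertices in increasing order, are:

  0-simplices (5): a, b, c, d, e
  1-simplices (10): ab, ac, ad, ae, bc, bd, be, cd, ce, de
  2-simplices (5): abd, abe, acd, bce, cde

so the chain groups are C_0 ≅ Z^5, C_1 ≅ Z^10, C_2 ≅ Z^5.

Boundary ∂_1: C_1 → C_0 maps an edge to its endpoints' difference, ∂[p,q] = q − p. For instance
  ∂bd = d − b.
As a 5×10 matrix over Z this has rank 4, with invariant factors (1,1,1,1).

The boundary map ∂_2: C_2 → C_1 maps a triangle to the signed sum of its edges. For instance
  ∂abd = bd − ad + ab,
  ∂bce = ce − be + bc.
This gives a 10×5 integer matrix of rank 5; reducing to Smith normal form yields diagonal entries (1,1,1,1,1).

Now H_k = ker ∂_k / im ∂_{k+1}, so:

  H_0: rank C_0 − rank ∂_1 = 5 − 4 = 1, and the invariant factors of ∂_1 are all 1, so H_0 ≅ Z.
  H_1: rank ker ∂_1 − rank ∂_2 = (10 − 4) − 5 = 1, and the invariant factors of ∂_2 are all 1, so H_1 ≅ Z.
  H_2: rank ker ∂_2 − rank ∂_3 = (5 − 5) − 0 = 0, and there is no ∂_3, so H_2 ≅ 0.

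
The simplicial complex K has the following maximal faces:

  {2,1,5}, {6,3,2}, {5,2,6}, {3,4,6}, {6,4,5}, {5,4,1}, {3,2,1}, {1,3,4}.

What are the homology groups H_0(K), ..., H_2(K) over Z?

H_0 = Z,  H_1 = 0,  H_2 = Z.

Order the vertices as 1 < 2 < 3 < 4 < 5 < 6. Listing each simplex with vertices in this order, K has dimension 2 with simplices:

  0-simplices (6): [1], [2], [3], [4], [5], [6]
  1-simplices (12): [1,2], [1,3], [1,4], [1,5], [2,3], [2,5], [2,6], [3,4], [3,6], [4,5], [4,6], [5,6]
  2-simplices (8): [1,2,3], [1,2,5], [1,3,4], [1,4,5], [2,3,6], [2,5,6], [3,4,6], [4,5,6]

so the chain groups are C_0 ≅ Z^6, C_1 ≅ Z^12, C_2 ≅ Z^8.

Boundary ∂_1: C_1 → C_0 sends each edge [p,q] (with p < q) to q − p. For instance
  ∂[2,3] = [3] − [2].
The resulting 6×12 matrix has rank 5, and its Smith normal form has invariant factors (1,1,1,1,1).

∂_2: C_2 → C_1 acts by ∂[p,q,r] = [q,r] − [p,r] + [p,q]. For instance
  ∂[1,2,3] = [2,3] − [1,3] + [1,2],
  ∂[1,3,4] = [3,4] − [1,4] + [1,3].
This gives a 12×8 integer matrix of rank 7; reducing to Smith normal form yields diagonal entries (1,1,1,1,1,1,1).

Now H_k = ker ∂_k / im ∂_{k+1}, so:

  H_0: rank C_0 − rank ∂_1 = 6 − 5 = 1, and the invariant factors of ∂_1 are all 1, so H_0 ≅ Z.
  H_1: rank ker ∂_1 − rank ∂_2 = (12 − 5) − 7 = 0, and the invariant factors of ∂_2 are all 1, so H_1 ≅ 0.
  H_2: rank ker ∂_2 − rank ∂_3 = (8 − 7) − 0 = 1, and there is no ∂_3, so H_2 ≅ Z.

As a check, the Euler characteristic is 6 − 12 + 8 = 2, which agrees with 1 − 0 + 1 = 2.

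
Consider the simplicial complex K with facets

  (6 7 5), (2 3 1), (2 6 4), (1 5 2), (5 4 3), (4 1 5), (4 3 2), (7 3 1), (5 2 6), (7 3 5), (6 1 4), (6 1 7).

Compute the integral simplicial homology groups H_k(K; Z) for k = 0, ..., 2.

Order the vertices as 1 < 2 < 3 < 4 < 5 < 6 < 7. Listing each simplex with vertices in this order, K has dimension 2 with simplices:

  0-simplices (7): [1], [2], [3], [4], [5], [6], [7]
  1-simplices (18): [1,2], [1,3], [1,4], [1,5], [1,6], [1,7], [2,3], [2,4], [2,5], [2,6], [3,4], [3,5], [3,7], [4,5], [4,6], [5,6], [5,7], [6,7]
  2-simplices (12): [1,2,3], [1,2,5], [1,3,7], [1,4,5], [1,4,6], [1,6,7], [2,3,4], [2,4,6], [2,5,6], [3,4,5], [3,5,7], [5,6,7]

so the chain groups are C_0 ≅ Z^7, C_1 ≅ Z^18, C_2 ≅ Z^12.

Boundary ∂_1: C_1 → C_0 maps an edge to its endpoints' difference, ∂[p,q] = q − p. For instance
  ∂[6,7] = [7] − [6].
The resulting 7×18 matrix has rank 6, and its Smith normal form has invariant factors (1,1,1,1,1,1).

The boundary map ∂_2: C_2 → C_1 maps a triangle to the signed sum of its edges. For instance
  ∂[1,2,5] = [2,5] − [1,5] + [1,2],
  ∂[3,5,7] = [5,7] − [3,7] + [3,5].
The resulting 18×12 matrix has rank 12, and its Smith normal form has invariant factors (1,1,1,1,1,1,1,1,1,1,1,2).

Reading off H_k = ker ∂_k / im ∂_{k+1}:

  H_0: rank C_0 − rank ∂_1 = 7 − 6 = 1, and the invariant factors of ∂_1 are all 1, so H_0 ≅ Z.
  H_1: rank ker ∂_1 − rank ∂_2 = (18 − 6) − 12 = 0, and ∂_2 has invariant factor 2 > 1, so H_1 ≅ Z/2Z.
  H_2: rank ker ∂_2 − rank ∂_3 = (12 − 12) − 0 = 0, and there is no ∂_3, so H_2 ≅ 0.

As a check, the Euler characteristic is 7 − 18 + 12 = 1, which agrees with 1 − 0 + 0 = 1.

H_0 ≅ Z,  H_1 ≅ Z/2Z,  H_2 = 0.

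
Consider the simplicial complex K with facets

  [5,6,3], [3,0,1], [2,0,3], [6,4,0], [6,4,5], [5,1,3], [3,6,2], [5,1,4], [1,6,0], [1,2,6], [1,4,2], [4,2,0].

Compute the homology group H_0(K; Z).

H_0 = Z.

K has 7 vertices, 18 edges, 12 triangles.
rank ∂_0 = 0, rank ∂_1 = 6 ⇒ b_0 = 7 − 0 − 6 = 1; all invariant factors of ∂_1 are 1 so no torsion. So H_0 ≅ Z.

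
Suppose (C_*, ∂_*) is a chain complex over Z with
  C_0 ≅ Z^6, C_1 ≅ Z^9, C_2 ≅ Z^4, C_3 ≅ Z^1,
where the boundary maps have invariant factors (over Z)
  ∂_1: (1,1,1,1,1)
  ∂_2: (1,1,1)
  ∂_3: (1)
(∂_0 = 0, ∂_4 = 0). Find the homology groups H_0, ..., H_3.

H_0: b_0 = 6 − 0 − 5 = 1; torsion from ∂_1 factors > 1: none. So H_0 ≅ Z.
H_1: b_1 = 9 − 5 − 3 = 1; torsion from ∂_2 factors > 1: none. So H_1 ≅ Z.
H_2: b_2 = 4 − 3 − 1 = 0; torsion from ∂_3 factors > 1: none. So H_2 ≅ 0.
H_3: b_3 = 1 − 1 − 0 = 0; torsion from ∂_4 factors > 1: none. So H_3 ≅ 0.

H_0 ≅ Z,  H_1 ≅ Z,  H_2 = 0,  H_3 = 0.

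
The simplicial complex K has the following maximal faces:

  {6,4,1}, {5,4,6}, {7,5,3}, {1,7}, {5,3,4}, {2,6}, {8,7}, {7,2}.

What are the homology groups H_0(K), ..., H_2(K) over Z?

Take the total order 1 < 2 < 3 < 4 < 5 < 6 < 7 < 8 on the vertex set. Then K (dimension 2) consists of the simplices:

  0-simplices (8): [1], [2], [3], [4], [5], [6], [7], [8]
  1-simplices (13): [1,4], [1,6], [1,7], [2,6], [2,7], [3,4], [3,5], [3,7], [4,5], [4,6], [5,6], [5,7], [7,8]
  2-simplices (4): [1,4,6], [3,4,5], [3,5,7], [4,5,6]

Hence C_0 ≅ Z^8, C_1 ≅ Z^13, C_2 ≅ Z^4.

The boundary map ∂_1: C_1 → C_0 maps an edge to its endpoints' difference, ∂[p,q] = q − p.
As a 8×13 matrix over Z this has rank 7, with invariant factors (1,1,1,1,1,1,1).

Boundary ∂_2: C_2 → C_1 maps a triangle to the signed sum of its edges. For instance
  ∂[1,4,6] = [4,6] − [1,6] + [1,4],
  ∂[3,5,7] = [5,7] − [3,7] + [3,5].
The resulting 13×4 matrix has rank 4, and its Smith normal form has invariant factors (1,1,1,1).

Now H_k = ker ∂_k / im ∂_{k+1}, so:

  H_0: rank C_0 − rank ∂_1 = 8 − 7 = 1, and the invariant factors of ∂_1 are all 1, so H_0 = Z.
  H_1: rank ker ∂_1 − rank ∂_2 = (13 − 7) − 4 = 2, and the invariant factors of ∂_2 are all 1, so H_1 = Z^2.
  H_2: rank ker ∂_2 − rank ∂_3 = (4 − 4) − 0 = 0, and there is no ∂_3, so H_2 = 0.

As a check, the Euler characteristic is 8 − 13 + 4 = -1, which agrees with 1 − 2 + 0 = -1.

H_0 = Z,  H_1 = Z^2,  H_2 = 0.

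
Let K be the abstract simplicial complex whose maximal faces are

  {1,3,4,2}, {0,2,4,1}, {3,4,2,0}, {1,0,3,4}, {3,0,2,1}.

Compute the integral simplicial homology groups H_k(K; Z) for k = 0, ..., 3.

H_0 = Z,  H_1 = 0,  H_2 = 0,  H_3 = Z.

Order the vertices as 0 < 1 < 2 < 3 < 4. Listing each simplex with vertices in this order, K has dimension 3 with simplices:

  0-simplices (5): [0], [1], [2], [3], [4]
  1-simplices (10): [0,1], [0,2], [0,3], [0,4], [1,2], [1,3], [1,4], [2,3], [2,4], [3,4]
  2-simplices (10): [0,1,2], [0,1,3], [0,1,4], [0,2,3], [0,2,4], [0,3,4], [1,2,3], [1,2,4], [1,3,4], [2,3,4]
  3-simplices (5): [0,1,2,3], [0,1,2,4], [0,1,3,4], [0,2,3,4], [1,2,3,4]

giving chain groups C_0 ≅ Z^5, C_1 ≅ Z^10, C_2 ≅ Z^10, C_3 ≅ Z^5.

∂_1: C_1 → C_0 is given by ∂[p,q] = [q] − [p]. For instance
  ∂[0,3] = [3] − [0].
The resulting 5×10 matrix has rank 4, and its Smith normal form has invariant factors (1,1,1,1).

∂_2: C_2 → C_1 maps a triangle to the signed sum of its edges. For instance
  ∂[1,3,4] = [3,4] − [1,4] + [1,3],
  ∂[0,1,3] = [1,3] − [0,3] + [0,1].
The resulting 10×10 matrix has rank 6, and its Smith normal form has invariant factors (1,1,1,1,1,1).

Boundary ∂_3: C_3 → C_2 sends each 3-simplex σ to the alternating sum Σ_i (−1)^i (σ with its i-th vertex removed). For instance
  ∂[0,1,2,4] = [1,2,4] − [0,2,4] + [0,1,4] − [0,1,2],
  ∂[0,1,3,4] = [1,3,4] − [0,3,4] + [0,1,4] − [0,1,3].
The 10×5 boundary matrix has rank 4 and Smith normal form diag(1,1,1,1).

Reading off H_k = ker ∂_k / im ∂_{k+1}:

  H_0: rank C_0 − rank ∂_1 = 5 − 4 = 1, and the invariant factors of ∂_1 are all 1, so H_0 ≅ Z.
  H_1: rank ker ∂_1 − rank ∂_2 = (10 − 4) − 6 = 0, and the invariant factors of ∂_2 are all 1, so H_1 ≅ 0.
  H_2: rank ker ∂_2 − rank ∂_3 = (10 − 6) − 4 = 0, and the invariant factors of ∂_3 are all 1, so H_2 ≅ 0.
  H_3: rank ker ∂_3 − rank ∂_4 = (5 − 4) − 0 = 1, and there is no ∂_4, so H_3 ≅ Z.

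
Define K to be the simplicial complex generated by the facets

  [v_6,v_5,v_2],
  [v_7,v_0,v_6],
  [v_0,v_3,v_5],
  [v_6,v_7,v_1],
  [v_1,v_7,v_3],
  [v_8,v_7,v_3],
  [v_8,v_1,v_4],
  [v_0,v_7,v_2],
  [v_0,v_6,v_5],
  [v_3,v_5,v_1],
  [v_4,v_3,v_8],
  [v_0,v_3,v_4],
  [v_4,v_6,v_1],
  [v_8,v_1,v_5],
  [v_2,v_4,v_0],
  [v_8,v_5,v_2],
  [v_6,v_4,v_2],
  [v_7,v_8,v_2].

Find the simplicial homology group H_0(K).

Take the total order v_0 < v_1 < v_2 < v_3 < v_4 < v_5 < v_6 < v_7 < v_8 on the vertex set. Then K (dimension 2) consists of the simplices:

  0-simplices (9): [v_0], [v_1], [v_2], [v_3], [v_4], [v_5], [v_6], [v_7], [v_8]
  1-simplices (27): (27 of them)
  2-simplices (18): (18 of them)

giving chain groups C_0 ≅ Z^9, C_1 ≅ Z^27, C_2 ≅ Z^18.

The boundary map ∂_1: C_1 → C_0 is given by ∂[p,q] = [q] − [p]. For instance
  ∂[v_0,v_2] = [v_2] − [v_0].
This gives a 9×27 integer matrix of rank 8; reducing to Smith normal form yields diagonal entries (1,1,1,1,1,1,1,1).

Boundary ∂_2: C_2 → C_1 acts by ∂[p,q,r] = [q,r] − [p,r] + [p,q]. For instance
  ∂[v_0,v_2,v_4] = [v_2,v_4] − [v_0,v_4] + [v_0,v_2],
  ∂[v_1,v_4,v_8] = [v_4,v_8] − [v_1,v_8] + [v_1,v_4].
The 27×18 boundary matrix has rank 18 and Smith normal form diag(1,1,1,1,1,1,1,1,1,1,1,1,1,1,1,1,1,2).

From H_k ≅ ker(∂_k) / im(∂_{k+1}) we obtain:

  H_0: rank C_0 − rank ∂_1 = 9 − 8 = 1, and the invariant factors of ∂_1 are all 1, so H_0 = Z.

H_0 = Z.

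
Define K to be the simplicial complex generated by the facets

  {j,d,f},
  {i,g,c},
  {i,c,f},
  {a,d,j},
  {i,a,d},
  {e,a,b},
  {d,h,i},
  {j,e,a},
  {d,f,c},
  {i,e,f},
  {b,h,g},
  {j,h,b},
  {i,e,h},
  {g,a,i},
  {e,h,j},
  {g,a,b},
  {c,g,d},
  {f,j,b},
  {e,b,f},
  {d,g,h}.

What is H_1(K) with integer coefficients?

H_1 ≅ Z ⊕ Z/2.

Take the total order a < b < c < d < e < f < g < h < i < j on the vertex set. Then K (dimension 2) consists of the simplices:

  0-simplices (10): a, b, c, d, e, f, g, h, i, j
  1-simplices (30): ab, ad, ae, ag, ai, aj, be, bf, bg, bh, bj, cd, cf, cg, ci, df, dg, dh, di, dj, ef, eh, ei, ej, fi, fj, gh, gi, hi, hj
  2-simplices (20): abe, abg, adi, adj, aej, agi, bef, bfj, bgh, bhj, cdf, cdg, cfi, cgi, dfj, dgh, dhi, efi, ehi, ehj

so the chain groups are C_0 ≅ Z^10, C_1 ≅ Z^30, C_2 ≅ Z^20.

Boundary ∂_1: C_1 → C_0 maps an edge to its endpoints' difference, ∂[p,q] = q − p. For instance
  ∂ci = i − c.
This gives a 10×30 integer matrix of rank 9; reducing to Smith normal form yields diagonal entries (1,1,1,1,1,1,1,1,1).

The boundary map ∂_2: C_2 → C_1 sends each 2-simplex [p,q,r] to [q,r] − [p,r] + [p,q]. For instance
  ∂efi = fi − ei + ef,
  ∂cgi = gi − ci + cg.
As a 30×20 matrix over Z this has rank 20, with invariant factors (1,1,1,1,1,1,1,1,1,1,1,1,1,1,1,1,1,1,1,2).

Computing H_k = (kernel of ∂_k) / (image of ∂_{k+1}):

  H_1: rank ker ∂_1 − rank ∂_2 = (30 − 9) − 20 = 1, and ∂_2 has invariant factor 2 > 1, so H_1 ≅ Z ⊕ Z/2.

(K is a triangulation of the Klein bottle.)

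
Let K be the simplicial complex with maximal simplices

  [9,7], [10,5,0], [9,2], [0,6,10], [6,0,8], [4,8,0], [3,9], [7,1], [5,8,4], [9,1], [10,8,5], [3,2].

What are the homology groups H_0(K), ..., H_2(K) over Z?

K has 11 vertices, 18 edges, 6 triangles.
rank ∂_0 = 0, rank ∂_1 = 9 ⇒ b_0 = 11 − 0 − 9 = 2; all invariant factors of ∂_1 are 1 so no torsion. So H_0 ≅ Z^2.
rank ∂_1 = 9, rank ∂_2 = 6 ⇒ b_1 = 18 − 9 − 6 = 3; all invariant factors of ∂_2 are 1 so no torsion. So H_1 ≅ Z^3.
rank ∂_2 = 6, rank ∂_3 = 0 ⇒ b_2 = 6 − 6 − 0 = 0. So H_2 ≅ 0.

H_0 = Z^2,  H_1 = Z^3,  H_2 = 0.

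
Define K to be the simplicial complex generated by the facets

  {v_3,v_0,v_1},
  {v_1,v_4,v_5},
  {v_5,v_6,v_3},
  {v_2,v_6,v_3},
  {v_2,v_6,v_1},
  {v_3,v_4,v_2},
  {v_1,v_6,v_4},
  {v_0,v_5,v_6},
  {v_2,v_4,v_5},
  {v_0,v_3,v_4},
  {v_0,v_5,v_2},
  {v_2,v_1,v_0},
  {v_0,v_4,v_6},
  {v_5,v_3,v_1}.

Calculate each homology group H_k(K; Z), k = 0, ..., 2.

We work with the vertex ordering v_0 < v_1 < v_2 < v_3 < v_4 < v_5 < v_6. The simplices of K, each written with vertices in increasing order, are:

  0-simplices (7): [v_0], [v_1], [v_2], [v_3], [v_4], [v_5], [v_6]
  1-simplices (21): (21 of them)
  2-simplices (14): (14 of them)

giving chain groups C_0 ≅ Z^7, C_1 ≅ Z^21, C_2 ≅ Z^14.

The boundary map ∂_1: C_1 → C_0 sends each edge [p,q] (with p < q) to q − p. For instance
  ∂[v_0,v_1] = [v_1] − [v_0].
As a 7×21 matrix over Z this has rank 6, with invariant factors (1,1,1,1,1,1).

The boundary map ∂_2: C_2 → C_1 sends each 2-simplex [p,q,r] to [q,r] − [p,r] + [p,q]. For instance
  ∂[v_3,v_5,v_6] = [v_5,v_6] − [v_3,v_6] + [v_3,v_5],
  ∂[v_1,v_3,v_5] = [v_3,v_5] − [v_1,v_5] + [v_1,v_3].
This gives a 21×14 integer matrix of rank 13; reducing to Smith normal form yields diagonal entries (1,1,1,1,1,1,1,1,1,1,1,1,1).

Computing H_k = (kernel of ∂_k) / (image of ∂_{k+1}):

  H_0: rank C_0 − rank ∂_1 = 7 − 6 = 1, and the invariant factors of ∂_1 are all 1, so H_0 ≅ Z.
  H_1: rank ker ∂_1 − rank ∂_2 = (21 − 6) − 13 = 2, and the invariant factors of ∂_2 are all 1, so H_1 ≅ Z^2.
  H_2: rank ker ∂_2 − rank ∂_3 = (14 − 13) − 0 = 1, and there is no ∂_3, so H_2 ≅ Z.

H_0 ≅ Z,  H_1 ≅ Z^2,  H_2 ≅ Z.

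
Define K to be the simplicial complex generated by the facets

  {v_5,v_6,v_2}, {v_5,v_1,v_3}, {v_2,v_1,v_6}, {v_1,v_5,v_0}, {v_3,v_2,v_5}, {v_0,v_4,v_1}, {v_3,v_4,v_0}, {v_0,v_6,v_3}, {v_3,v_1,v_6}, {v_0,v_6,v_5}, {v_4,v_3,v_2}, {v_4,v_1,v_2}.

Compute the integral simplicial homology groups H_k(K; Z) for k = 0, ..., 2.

Take the total order v_0 < v_1 < v_2 < v_3 < v_4 < v_5 < v_6 on the vertex set. Then K (dimension 2) consists of the simplices:

  0-simplices (7): [v_0], [v_1], [v_2], [v_3], [v_4], [v_5], [v_6]
  1-simplices (18): (18 of them)
  2-simplices (12): (12 of them)

so the chain groups are C_0 ≅ Z^7, C_1 ≅ Z^18, C_2 ≅ Z^12.

Boundary ∂_1: C_1 → C_0 maps an edge to its endpoints' difference, ∂[p,q] = q − p.
The 7×18 boundary matrix has rank 6 and Smith normal form diag(1,1,1,1,1,1).

Boundary ∂_2: C_2 → C_1 maps a triangle to the signed sum of its edges. For instance
  ∂[v_0,v_1,v_4] = [v_1,v_4] − [v_0,v_4] + [v_0,v_1],
  ∂[v_2,v_5,v_6] = [v_5,v_6] − [v_2,v_6] + [v_2,v_5].
The resulting 18×12 matrix has rank 12, and its Smith normal form has invariant factors (1,1,1,1,1,1,1,1,1,1,1,2).

From H_k ≅ ker(∂_k) / im(∂_{k+1}) we obtain:

  H_0: rank C_0 − rank ∂_1 = 7 − 6 = 1, and the invariant factors of ∂_1 are all 1, so H_0 ≅ Z.
  H_1: rank ker ∂_1 − rank ∂_2 = (18 − 6) − 12 = 0, and ∂_2 has invariant factor 2 > 1, so H_1 ≅ Z/2.
  H_2: rank ker ∂_2 − rank ∂_3 = (12 − 12) − 0 = 0, and there is no ∂_3, so H_2 ≅ 0.

(K is a triangulation of the real projective plane RP^2.)

H_0 ≅ Z,  H_1 ≅ Z/2,  H_2 = 0.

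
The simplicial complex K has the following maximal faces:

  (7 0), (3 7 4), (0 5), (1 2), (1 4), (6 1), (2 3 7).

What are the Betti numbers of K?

Take the total order 0 < 1 < 2 < 3 < 4 < 5 < 6 < 7 on the vertex set. Then K (dimension 2) consists of the simplices:

  0-simplices (8): [0], [1], [2], [3], [4], [5], [6], [7]
  1-simplices (10): [0,5], [0,7], [1,2], [1,4], [1,6], [2,3], [2,7], [3,4], [3,7], [4,7]
  2-simplices (2): [2,3,7], [3,4,7]

so the chain groups are C_0 ≅ Z^8, C_1 ≅ Z^10, C_2 ≅ Z^2.

∂_1: C_1 → C_0 maps an edge to its endpoints' difference, ∂[p,q] = q − p. For instance
  ∂[2,3] = [3] − [2].
This gives a 8×10 integer matrix of rank 7; reducing to Smith normal form yields diagonal entries (1,1,1,1,1,1,1).

∂_2: C_2 → C_1 acts by ∂[p,q,r] = [q,r] − [p,r] + [p,q]. For instance
  ∂[2,3,7] = [3,7] − [2,7] + [2,3],
  ∂[3,4,7] = [4,7] − [3,7] + [3,4].
This gives a 10×2 integer matrix of rank 2; reducing to Smith normal form yields diagonal entries (1,1).

Reading off H_k = ker ∂_k / im ∂_{k+1}:

  H_0: rank C_0 − rank ∂_1 = 8 − 7 = 1, and the invariant factors of ∂_1 are all 1, so H_0 = Z.
  H_1: rank ker ∂_1 − rank ∂_2 = (10 − 7) − 2 = 1, and the invariant factors of ∂_2 are all 1, so H_1 = Z.
  H_2: rank ker ∂_2 − rank ∂_3 = (2 − 2) − 0 = 0, and there is no ∂_3, so H_2 = 0.

As a check, the Euler characteristic is 8 − 10 + 2 = 0, which agrees with 1 − 1 + 0 = 0.

Hence the Betti numbers are b_0 = 1, b_1 = 1, b_2 = 0.

b_0 = 1, b_1 = 1, b_2 = 0.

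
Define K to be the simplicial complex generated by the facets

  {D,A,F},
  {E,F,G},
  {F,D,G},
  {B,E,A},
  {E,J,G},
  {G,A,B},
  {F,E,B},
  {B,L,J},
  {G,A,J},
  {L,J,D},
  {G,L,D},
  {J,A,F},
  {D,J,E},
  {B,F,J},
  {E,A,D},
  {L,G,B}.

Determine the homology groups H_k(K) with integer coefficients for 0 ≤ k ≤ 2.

Fix the vertex order A < B < D < E < F < G < J < L and write every simplex with vertices in increasing order. Then dim K = 2 and the simplices of K are:

  0-simplices (8): A, B, D, E, F, G, J, L
  1-simplices (24): AB, AD, AE, AF, AG, AJ, BE, BF, BG, BJ, BL, DE, DF, DG, DJ, DL, EF, EG, EJ, FG, FJ, GJ, GL, JL
  2-simplices (16): ABE, ABG, ADE, ADF, AFJ, AGJ, BEF, BFJ, BGL, BJL, DEJ, DFG, DGL, DJL, EFG, EGJ

Hence C_0 ≅ Z^8, C_1 ≅ Z^24, C_2 ≅ Z^16.

The boundary map ∂_1: C_1 → C_0 maps an edge to its endpoints' difference, ∂[p,q] = q − p. For instance
  ∂BL = L − B.
The 8×24 boundary matrix has rank 7 and Smith normal form diag(1,1,1,1,1,1,1).

Boundary ∂_2: C_2 → C_1 sends each 2-simplex [p,q,r] to [q,r] − [p,r] + [p,q]. For instance
  ∂ABG = BG − AG + AB,
  ∂DFG = FG − DG + DF.
The 24×16 boundary matrix has rank 15 and Smith normal form diag(1,1,1,1,1,1,1,1,1,1,1,1,1,1,1).

Now H_k = ker ∂_k / im ∂_{k+1}, so:

  H_0: rank C_0 − rank ∂_1 = 8 − 7 = 1, and the invariant factors of ∂_1 are all 1, so H_0 ≅ Z.
  H_1: rank ker ∂_1 − rank ∂_2 = (24 − 7) − 15 = 2, and the invariant factors of ∂_2 are all 1, so H_1 ≅ Z^2.
  H_2: rank ker ∂_2 − rank ∂_3 = (16 − 15) − 0 = 1, and there is no ∂_3, so H_2 ≅ Z.

H_0 = Z,  H_1 = Z^2,  H_2 = Z.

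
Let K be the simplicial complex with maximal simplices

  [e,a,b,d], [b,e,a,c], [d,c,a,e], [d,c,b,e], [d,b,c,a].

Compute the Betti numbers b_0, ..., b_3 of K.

b_0 = 1, b_1 = 0, b_2 = 0, b_3 = 1.

Take the total order a < b < c < d < e on the vertex set. Then K (dimension 3) consists of the simplices:

  0-simplices (5): a, b, c, d, e
  1-simplices (10): ab, ac, ad, ae, bc, bd, be, cd, ce, de
  2-simplices (10): abc, abd, abe, acd, ace, ade, bcd, bce, bde, cde
  3-simplices (5): abcd, abce, abde, acde, bcde

Hence C_0 ≅ Z^5, C_1 ≅ Z^10, C_2 ≅ Z^10, C_3 ≅ Z^5.

Boundary ∂_1: C_1 → C_0 sends each edge [p,q] (with p < q) to q − p.
The resulting 5×10 matrix has rank 4, and its Smith normal form has invariant factors (1,1,1,1).

∂_2: C_2 → C_1 maps a triangle to the signed sum of its edges. For instance
  ∂bce = ce − be + bc,
  ∂abd = bd − ad + ab.
The resulting 10×10 matrix has rank 6, and its Smith normal form has invariant factors (1,1,1,1,1,1).

∂_3: C_3 → C_2 sends each 3-simplex σ to the alternating sum Σ_i (−1)^i (σ with its i-th vertex removed). For instance
  ∂bcde = cde − bde + bce − bcd,
  ∂acde = cde − ade + ace − acd.
As a 10×5 matrix over Z this has rank 4, with invariant factors (1,1,1,1).

From H_k ≅ ker(∂_k) / im(∂_{k+1}) we obtain:

  H_0: rank C_0 − rank ∂_1 = 5 − 4 = 1, and the invariant factors of ∂_1 are all 1, so H_0 ≅ Z.
  H_1: rank ker ∂_1 − rank ∂_2 = (10 − 4) − 6 = 0, and the invariant factors of ∂_2 are all 1, so H_1 ≅ 0.
  H_2: rank ker ∂_2 − rank ∂_3 = (10 − 6) − 4 = 0, and the invariant factors of ∂_3 are all 1, so H_2 ≅ 0.
  H_3: rank ker ∂_3 − rank ∂_4 = (5 − 4) − 0 = 1, and there is no ∂_4, so H_3 ≅ Z.

As a check, the Euler characteristic is 5 − 10 + 10 − 5 = 0, which agrees with 1 − 0 + 0 − 1 = 0.

Hence the Betti numbers are b_0 = 1, b_1 = 0, b_2 = 0, b_3 = 1.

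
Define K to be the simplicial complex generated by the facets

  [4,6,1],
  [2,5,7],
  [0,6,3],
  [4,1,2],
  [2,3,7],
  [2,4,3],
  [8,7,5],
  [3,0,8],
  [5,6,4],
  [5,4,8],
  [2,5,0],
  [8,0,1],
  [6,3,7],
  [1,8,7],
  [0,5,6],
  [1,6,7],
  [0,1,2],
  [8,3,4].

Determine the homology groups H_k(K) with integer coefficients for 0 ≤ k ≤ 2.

H_0 ≅ Z,  H_1 ≅ Z^2,  H_2 ≅ Z.

We work with the vertex ordering 0 < 1 < 2 < 3 < 4 < 5 < 6 < 7 < 8. The simplices of K, each written with vertices in increasing order, are:

  0-simplices (9): [0], [1], [2], [3], [4], [5], [6], [7], [8]
  1-simplices (27): (27 of them)
  2-simplices (18): [0,1,2], [0,1,8], [0,2,5], [0,3,6], [0,3,8], [0,5,6], [1,2,4], [1,4,6], [1,6,7], [1,7,8], [2,3,4], [2,3,7], [2,5,7], [3,4,8], [3,6,7], [4,5,6], [4,5,8], [5,7,8]

so the chain groups are C_0 ≅ Z^9, C_1 ≅ Z^27, C_2 ≅ Z^18.

∂_1: C_1 → C_0 is given by ∂[p,q] = [q] − [p].
The resulting 9×27 matrix has rank 8, and its Smith normal form has invariant factors (1,1,1,1,1,1,1,1).

Boundary ∂_2: C_2 → C_1 maps a triangle to the signed sum of its edges. For instance
  ∂[5,7,8] = [7,8] − [5,8] + [5,7],
  ∂[2,3,4] = [3,4] − [2,4] + [2,3].
The 27×18 boundary matrix has rank 17 and Smith normal form diag(1,1,1,1,1,1,1,1,1,1,1,1,1,1,1,1,1).

Reading off H_k = ker ∂_k / im ∂_{k+1}:

  H_0: rank C_0 − rank ∂_1 = 9 − 8 = 1, and the invariant factors of ∂_1 are all 1, so H_0 ≅ Z.
  H_1: rank ker ∂_1 − rank ∂_2 = (27 − 8) − 17 = 2, and the invariant factors of ∂_2 are all 1, so H_1 ≅ Z^2.
  H_2: rank ker ∂_2 − rank ∂_3 = (18 − 17) − 0 = 1, and there is no ∂_3, so H_2 ≅ Z.

As a check, the Euler characteristic is 9 − 27 + 18 = 0, which agrees with 1 − 2 + 1 = 0.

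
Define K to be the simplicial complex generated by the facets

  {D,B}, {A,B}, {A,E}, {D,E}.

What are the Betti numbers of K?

Order the vertices as A < B < D < E. Listing each simplex with vertices in this order, K has dimension 1 with simplices:

  0-simplices (4): A, B, D, E
  1-simplices (4): AB, AE, BD, DE

so the chain groups are C_0 ≅ Z^4, C_1 ≅ Z^4.

Boundary ∂_1: C_1 → C_0 is given by ∂[p,q] = [q] − [p]. For instance
  ∂DE = E − D.
The 4×4 boundary matrix has rank 3 and Smith normal form diag(1,1,1).

Computing H_k = (kernel of ∂_k) / (image of ∂_{k+1}):

  H_0: rank C_0 − rank ∂_1 = 4 − 3 = 1, and the invariant factors of ∂_1 are all 1, so H_0 ≅ Z.
  H_1: rank ker ∂_1 − rank ∂_2 = (4 − 3) − 0 = 1, and there is no ∂_2, so H_1 ≅ Z.

As a check, the Euler characteristic is 4 − 4 = 0, which agrees with 1 − 1 = 0.
(K is a triangulation of the circle S^1.)

Hence the Betti numbers are b_0 = 1, b_1 = 1.

b_0 = 1, b_1 = 1.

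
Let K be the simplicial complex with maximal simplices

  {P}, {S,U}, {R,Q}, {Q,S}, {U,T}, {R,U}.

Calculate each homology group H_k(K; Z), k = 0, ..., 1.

Order the vertices as P < Q < R < S < T < U. Listing each simplex with vertices in this order, K has dimension 1 with simplices:

  0-simplices (6): P, Q, R, S, T, U
  1-simplices (5): QR, QS, RU, SU, TU

Hence C_0 ≅ Z^6, C_1 ≅ Z^5.

The boundary map ∂_1: C_1 → C_0 maps an edge to its endpoints' difference, ∂[p,q] = q − p.
The resulting 6×5 matrix has rank 4, and its Smith normal form has invariant factors (1,1,1,1).

Reading off H_k = ker ∂_k / im ∂_{k+1}:

  H_0: rank C_0 − rank ∂_1 = 6 − 4 = 2, and the invariant factors of ∂_1 are all 1, so H_0 = Z^2.
  H_1: rank ker ∂_1 − rank ∂_2 = (5 − 4) − 0 = 1, and there is no ∂_2, so H_1 = Z.

H_0 ≅ Z^2,  H_1 ≅ Z.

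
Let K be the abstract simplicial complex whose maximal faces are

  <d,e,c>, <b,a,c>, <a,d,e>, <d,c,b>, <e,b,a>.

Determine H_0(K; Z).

Take the total order a < b < c < d < e on the vertex set. Then K (dimension 2) consists of the simplices:

  0-simplices (5): a, b, c, d, e
  1-simplices (10): ab, ac, ad, ae, bc, bd, be, cd, ce, de
  2-simplices (5): abc, abe, ade, bcd, cde

giving chain groups C_0 ≅ Z^5, C_1 ≅ Z^10, C_2 ≅ Z^5.

∂_1: C_1 → C_0 is given by ∂[p,q] = [q] − [p]. For instance
  ∂de = e − d.
As a 5×10 matrix over Z this has rank 4, with invariant factors (1,1,1,1).

Boundary ∂_2: C_2 → C_1 acts by ∂[p,q,r] = [q,r] − [p,r] + [p,q]. For instance
  ∂abc = bc − ac + ab,
  ∂ade = de − ae + ad.
The resulting 10×5 matrix has rank 5, and its Smith normal form has invariant factors (1,1,1,1,1).

Computing H_k = (kernel of ∂_k) / (image of ∂_{k+1}):

  H_0: rank C_0 − rank ∂_1 = 5 − 4 = 1, and the invariant factors of ∂_1 are all 1, so H_0 ≅ Z.

H_0 = Z.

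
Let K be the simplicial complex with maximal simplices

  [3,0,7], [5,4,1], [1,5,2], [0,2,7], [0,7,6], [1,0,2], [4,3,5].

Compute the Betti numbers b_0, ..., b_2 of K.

Fix the vertex order 0 < 1 < 2 < 3 < 4 < 5 < 6 < 7 and write every simplex with vertices in increasing order. Then dim K = 2 and the simplices of K are:

  0-simplices (8): [0], [1], [2], [3], [4], [5], [6], [7]
  1-simplices (15): [0,1], [0,2], [0,3], [0,6], [0,7], [1,2], [1,4], [1,5], [2,5], [2,7], [3,4], [3,5], [3,7], [4,5], [6,7]
  2-simplices (7): [0,1,2], [0,2,7], [0,3,7], [0,6,7], [1,2,5], [1,4,5], [3,4,5]

Hence C_0 ≅ Z^8, C_1 ≅ Z^15, C_2 ≅ Z^7.

The boundary map ∂_1: C_1 → C_0 sends each edge [p,q] (with p < q) to q − p. For instance
  ∂[2,5] = [5] − [2].
The resulting 8×15 matrix has rank 7, and its Smith normal form has invariant factors (1,1,1,1,1,1,1).

The boundary map ∂_2: C_2 → C_1 acts by ∂[p,q,r] = [q,r] − [p,r] + [p,q]. For instance
  ∂[1,4,5] = [4,5] − [1,5] + [1,4],
  ∂[1,2,5] = [2,5] − [1,5] + [1,2].
As a 15×7 matrix over Z this has rank 7, with invariant factors (1,1,1,1,1,1,1).

Now H_k = ker ∂_k / im ∂_{k+1}, so:

  H_0: rank C_0 − rank ∂_1 = 8 − 7 = 1, and the invariant factors of ∂_1 are all 1, so H_0 ≅ Z.
  H_1: rank ker ∂_1 − rank ∂_2 = (15 − 7) − 7 = 1, and the invariant factors of ∂_2 are all 1, so H_1 ≅ Z.
  H_2: rank ker ∂_2 − rank ∂_3 = (7 − 7) − 0 = 0, and there is no ∂_3, so H_2 ≅ 0.

As a check, the Euler characteristic is 8 − 15 + 7 = 0, which agrees with 1 − 1 + 0 = 0.

Hence the Betti numbers are b_0 = 1, b_1 = 1, b_2 = 0.

b_0 = 1, b_1 = 1, b_2 = 0.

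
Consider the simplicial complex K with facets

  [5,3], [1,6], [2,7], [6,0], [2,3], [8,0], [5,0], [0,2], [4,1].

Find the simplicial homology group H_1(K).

H_1 = Z.

Fix the vertex order 0 < 1 < 2 < 3 < 4 < 5 < 6 < 7 < 8 and write every simplex with vertices in increasing order. Then dim K = 1 and the simplices of K are:

  0-simplices (9): [0], [1], [2], [3], [4], [5], [6], [7], [8]
  1-simplices (9): [0,2], [0,5], [0,6], [0,8], [1,4], [1,6], [2,3], [2,7], [3,5]

so the chain groups are C_0 ≅ Z^9, C_1 ≅ Z^9.

∂_1: C_1 → C_0 maps an edge to its endpoints' difference, ∂[p,q] = q − p. For instance
  ∂[3,5] = [5] − [3].
The 9×9 boundary matrix has rank 8 and Smith normal form diag(1,1,1,1,1,1,1,1).

Now H_k = ker ∂_k / im ∂_{k+1}, so:

  H_1: rank ker ∂_1 − rank ∂_2 = (9 − 8) − 0 = 1, and there is no ∂_2, so H_1 = Z.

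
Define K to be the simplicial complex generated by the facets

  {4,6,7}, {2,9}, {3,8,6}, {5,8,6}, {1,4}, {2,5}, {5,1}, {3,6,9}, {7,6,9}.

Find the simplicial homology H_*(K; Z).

H_0 ≅ Z,  H_1 ≅ Z^2,  H_2 = 0.

Fix the vertex order 1 < 2 < 3 < 4 < 5 < 6 < 7 < 8 < 9 and write every simplex with vertices in increasing order. Then dim K = 2 and the simplices of K are:

  0-simplices (9): [1], [2], [3], [4], [5], [6], [7], [8], [9]
  1-simplices (15): [1,4], [1,5], [2,5], [2,9], [3,6], [3,8], [3,9], [4,6], [4,7], [5,6], [5,8], [6,7], [6,8], [6,9], [7,9]
  2-simplices (5): [3,6,8], [3,6,9], [4,6,7], [5,6,8], [6,7,9]

so the chain groups are C_0 ≅ Z^9, C_1 ≅ Z^15, C_2 ≅ Z^5.

The boundary map ∂_1: C_1 → C_0 maps an edge to its endpoints' difference, ∂[p,q] = q − p. For instance
  ∂[6,8] = [8] − [6].
The resulting 9×15 matrix has rank 8, and its Smith normal form has invariant factors (1,1,1,1,1,1,1,1).

Boundary ∂_2: C_2 → C_1 maps a triangle to the signed sum of its edges. For instance
  ∂[6,7,9] = [7,9] − [6,9] + [6,7],
  ∂[3,6,9] = [6,9] − [3,9] + [3,6].
As a 15×5 matrix over Z this has rank 5, with invariant factors (1,1,1,1,1).

Computing H_k = (kernel of ∂_k) / (image of ∂_{k+1}):

  H_0: rank C_0 − rank ∂_1 = 9 − 8 = 1, and the invariant factors of ∂_1 are all 1, so H_0 ≅ Z.
  H_1: rank ker ∂_1 − rank ∂_2 = (15 − 8) − 5 = 2, and the invariant factors of ∂_2 are all 1, so H_1 ≅ Z^2.
  H_2: rank ker ∂_2 − rank ∂_3 = (5 − 5) − 0 = 0, and there is no ∂_3, so H_2 ≅ 0.

As a check, the Euler characteristic is 9 − 15 + 5 = -1, which agrees with 1 − 2 + 0 = -1.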